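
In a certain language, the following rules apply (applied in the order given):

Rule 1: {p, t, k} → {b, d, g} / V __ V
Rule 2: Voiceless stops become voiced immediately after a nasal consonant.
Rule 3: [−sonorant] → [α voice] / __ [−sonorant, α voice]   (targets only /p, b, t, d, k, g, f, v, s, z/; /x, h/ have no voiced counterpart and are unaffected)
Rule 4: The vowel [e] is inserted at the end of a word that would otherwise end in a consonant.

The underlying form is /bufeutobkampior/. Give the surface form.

bufeudopkambiore

Rule 1 (intervocalic voicing): /t/ is a voiceless stop between vowels /u/ and /o/, so it voices to [d]. /bufeutobkampior/ → bufeudobkampior.
Rule 2 (post-nasal voicing): /p/ is a voiceless stop immediately after the nasal /m/, so it voices to [b]. /bufeudobkampior/ → bufeudobkambior.
Rule 3 (regressive voicing assimilation): /b/ precedes the voiceless obstruent /k/, so it devoices to [p] by assimilation. /bufeudobkambior/ → bufeudopkambior.
Rule 4 (final e-epenthesis): the form ends in the consonant /r/, so [e] is inserted word-finally. /bufeudopkambior/ → bufeudopkambiore.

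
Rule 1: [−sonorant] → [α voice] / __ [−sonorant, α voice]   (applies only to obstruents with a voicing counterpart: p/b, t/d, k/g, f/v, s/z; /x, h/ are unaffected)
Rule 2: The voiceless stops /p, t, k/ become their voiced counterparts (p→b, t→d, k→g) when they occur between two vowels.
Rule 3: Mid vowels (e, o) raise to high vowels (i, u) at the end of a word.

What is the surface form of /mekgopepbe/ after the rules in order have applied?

Rule 1 (regressive voicing assimilation): /k/ precedes the voiced obstruent /g/, so it voices to [g] by assimilation. /p/ precedes the voiced obstruent /b/, so it voices to [b] by assimilation. /mekgopepbe/ → meggopebbe.
Rule 2 (intervocalic voicing): /p/ is a voiceless stop between vowels /o/ and /e/, so it voices to [b]. /meggopebbe/ → meggobebbe.
Rule 3 (final vowel raising): /e/ is a mid vowel in word-final position, so it raises to [i]. /meggobebbe/ → meggobebbi.

meggobebbi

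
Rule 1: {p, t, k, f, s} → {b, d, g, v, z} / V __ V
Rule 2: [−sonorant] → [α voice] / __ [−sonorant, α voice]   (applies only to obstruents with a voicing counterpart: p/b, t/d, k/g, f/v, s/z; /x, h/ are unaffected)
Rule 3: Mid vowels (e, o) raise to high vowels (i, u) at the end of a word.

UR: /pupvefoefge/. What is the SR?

Rule 1 (intervocalic voicing): /f/ is a voiceless obstruent between vowels /e/ and /o/, so it voices to [v]. /pupvefoefge/ → pupvevoefge.
Rule 2 (regressive voicing assimilation): /p/ precedes the voiced obstruent /v/, so it voices to [b] by assimilation. /f/ precedes the voiced obstruent /g/, so it voices to [v] by assimilation. /pupvevoefge/ → pubvevoevge.
Rule 3 (final vowel raising): /e/ is a mid vowel in word-final position, so it raises to [i]. /pubvevoevge/ → pubvevoevgi.

pubvevoevgi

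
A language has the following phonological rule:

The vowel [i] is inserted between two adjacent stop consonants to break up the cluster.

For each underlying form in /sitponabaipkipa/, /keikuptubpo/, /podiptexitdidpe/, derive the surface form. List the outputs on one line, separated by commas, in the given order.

/sitponabaipkipa/: /t/ and /p/ form a stop–stop cluster, so [i] is inserted between them. /p/ and /k/ form a stop–stop cluster, so [i] is inserted between them. → [sitiponabaipikipa].
/keikuptubpo/: /p/ and /t/ form a stop–stop cluster, so [i] is inserted between them. /b/ and /p/ form a stop–stop cluster, so [i] is inserted between them. → [keikupitubipo].
/podiptexitdidpe/: /p/ and /t/ form a stop–stop cluster, so [i] is inserted between them. /t/ and /d/ form a stop–stop cluster, so [i] is inserted between them. /d/ and /p/ form a stop–stop cluster, so [i] is inserted between them. → [podipitexitididipe].

sitiponabaipikipa, keikupitubipo, podipitexitididipe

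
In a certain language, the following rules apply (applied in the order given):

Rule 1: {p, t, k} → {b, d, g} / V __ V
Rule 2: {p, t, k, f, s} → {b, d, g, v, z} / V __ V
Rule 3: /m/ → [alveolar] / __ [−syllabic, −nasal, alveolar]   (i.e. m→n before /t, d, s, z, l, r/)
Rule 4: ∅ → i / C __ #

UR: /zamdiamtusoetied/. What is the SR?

Rule 1 (intervocalic voicing): /t/ is a voiceless stop between vowels /e/ and /i/, so it voices to [d]. /zamdiamtusoetied/ → zamdiamtusoedied.
Rule 2 (intervocalic voicing): /s/ is a voiceless obstruent between vowels /u/ and /o/, so it voices to [z]. /zamdiamtusoedied/ → zamdiamtuzoedied.
Rule 3 (nasal place assimilation): /m/ precedes the alveolar consonant /d/, so it assimilates in place to [n]. /m/ precedes the alveolar consonant /t/, so it assimilates in place to [n]. /zamdiamtuzoedied/ → zandiantuzoedied.
Rule 4 (final i-epenthesis): the form ends in the consonant /d/, so [i] is inserted word-finally. /zandiantuzoedied/ → zandiantuzoediedi.

zandiantuzoediedi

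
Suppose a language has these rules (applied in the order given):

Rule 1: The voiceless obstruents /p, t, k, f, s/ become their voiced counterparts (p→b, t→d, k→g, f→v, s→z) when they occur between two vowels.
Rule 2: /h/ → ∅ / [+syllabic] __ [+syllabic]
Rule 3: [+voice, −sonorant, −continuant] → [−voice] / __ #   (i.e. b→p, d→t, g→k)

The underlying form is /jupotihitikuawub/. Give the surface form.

Rule 1 (intervocalic voicing): /p/ is a voiceless obstruent between vowels /u/ and /o/, so it voices to [b]. /t/ is a voiceless obstruent between vowels /o/ and /i/, so it voices to [d]. /t/ is a voiceless obstruent between vowels /i/ and /i/, so it voices to [d]. /k/ is a voiceless obstruent between vowels /i/ and /u/, so it voices to [g]. /jupotihitikuawub/ → jubodihidiguawub.
Rule 2 (intervocalic h-deletion): /h/ occurs between vowels /i/ and /i/, so it deletes. /jubodihidiguawub/ → jubodiidiguawub.
Rule 3 (final devoicing): /b/ is a voiced stop in word-final position, so it devoices to [p]. /jubodiidiguawub/ → jubodiidiguawup.

jubodiidiguawup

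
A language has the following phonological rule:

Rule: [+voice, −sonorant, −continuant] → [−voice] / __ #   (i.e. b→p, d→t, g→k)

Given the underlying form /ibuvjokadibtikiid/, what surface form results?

/d/ is a voiced stop in word-final position, so it devoices to [t].
The other instances of /b/, /d/ do not occur in the required environment and remain unchanged.
Surface form: [ibuvjokadibtikiit].

ibuvjokadibtikiit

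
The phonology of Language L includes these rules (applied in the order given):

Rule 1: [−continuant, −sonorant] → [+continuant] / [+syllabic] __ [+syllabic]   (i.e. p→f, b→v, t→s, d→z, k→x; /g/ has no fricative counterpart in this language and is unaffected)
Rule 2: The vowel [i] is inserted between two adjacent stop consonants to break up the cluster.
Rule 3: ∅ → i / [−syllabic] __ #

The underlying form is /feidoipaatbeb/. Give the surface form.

feizoifaatibebi

Rule 1 (intervocalic spirantization): /d/ is a stop between vowels /i/ and /o/, so it spirantizes to the fricative [z]. /p/ is a stop between vowels /i/ and /a/, so it spirantizes to the fricative [f]. /feidoipaatbeb/ → feizoifaatbeb.
Rule 2 (stop-cluster i-epenthesis): /t/ and /b/ form a stop–stop cluster, so [i] is inserted between them. /feizoifaatbeb/ → feizoifaatibeb.
Rule 3 (final i-epenthesis): the form ends in the consonant /b/, so [i] is inserted word-finally. /feizoifaatibeb/ → feizoifaatibebi.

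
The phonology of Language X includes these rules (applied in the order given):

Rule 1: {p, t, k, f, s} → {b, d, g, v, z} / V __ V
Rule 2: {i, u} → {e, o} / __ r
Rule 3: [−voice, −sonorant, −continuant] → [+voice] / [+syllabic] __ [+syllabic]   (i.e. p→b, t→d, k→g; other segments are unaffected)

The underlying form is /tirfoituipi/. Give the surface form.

terfoiduibi

Rule 1 (intervocalic voicing): /t/ is a voiceless obstruent between vowels /i/ and /u/, so it voices to [d]. /p/ is a voiceless obstruent between vowels /i/ and /i/, so it voices to [b]. /tirfoituipi/ → tirfoiduibi.
Rule 2 (pre-rhotic lowering): /i/ is a high vowel immediately before /r/, so it lowers to [e]. /tirfoiduibi/ → terfoiduibi.
Rule 3 (intervocalic voicing): no segment meets the environment; /terfoiduibi/ is unchanged.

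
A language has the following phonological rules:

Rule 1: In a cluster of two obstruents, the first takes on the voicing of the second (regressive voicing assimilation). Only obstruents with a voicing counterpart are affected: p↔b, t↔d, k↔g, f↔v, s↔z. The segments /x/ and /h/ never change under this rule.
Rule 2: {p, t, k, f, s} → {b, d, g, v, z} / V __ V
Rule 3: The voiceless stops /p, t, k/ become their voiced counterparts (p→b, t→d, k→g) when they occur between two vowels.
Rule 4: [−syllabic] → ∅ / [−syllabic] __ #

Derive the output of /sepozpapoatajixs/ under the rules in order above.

sebospaboadajix

Rule 1 (regressive voicing assimilation): /z/ precedes the voiceless obstruent /p/, so it devoices to [s] by assimilation. /sepozpapoatajixs/ → sepospapoatajixs.
Rule 2 (intervocalic voicing): /p/ is a voiceless obstruent between vowels /e/ and /o/, so it voices to [b]. /p/ is a voiceless obstruent between vowels /a/ and /o/, so it voices to [b]. /t/ is a voiceless obstruent between vowels /a/ and /a/, so it voices to [d]. /sepospapoatajixs/ → sebospaboadajixs.
Rule 3 (intervocalic voicing): no segment meets the environment; /sebospaboadajixs/ is unchanged.
Rule 4 (final cluster simplification): /s/ is the second consonant of a word-final cluster /xs/, so it deletes. /sebospaboadajixs/ → sebospaboadajix.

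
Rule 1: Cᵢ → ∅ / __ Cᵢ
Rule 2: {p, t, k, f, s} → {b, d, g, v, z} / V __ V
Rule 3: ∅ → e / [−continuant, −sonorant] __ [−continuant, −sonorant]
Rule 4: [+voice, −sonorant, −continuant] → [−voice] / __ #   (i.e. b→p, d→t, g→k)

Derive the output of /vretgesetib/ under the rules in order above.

vretegezedip

Rule 1 (degemination): no segment meets the environment; /vretgesetib/ is unchanged.
Rule 2 (intervocalic voicing): /s/ is a voiceless obstruent between vowels /e/ and /e/, so it voices to [z]. /t/ is a voiceless obstruent between vowels /e/ and /i/, so it voices to [d]. /vretgesetib/ → vretgezedib.
Rule 3 (stop-cluster e-epenthesis): /t/ and /g/ form a stop–stop cluster, so [e] is inserted between them. /vretgezedib/ → vretegezedib.
Rule 4 (final devoicing): /b/ is a voiced stop in word-final position, so it devoices to [p]. /vretegezedib/ → vretegezedip.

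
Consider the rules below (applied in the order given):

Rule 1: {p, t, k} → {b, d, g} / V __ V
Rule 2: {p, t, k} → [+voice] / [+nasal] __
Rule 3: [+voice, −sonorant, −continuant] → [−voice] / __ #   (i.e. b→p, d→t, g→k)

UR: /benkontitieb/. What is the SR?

bengondidiep

Rule 1 (intervocalic voicing): /t/ is a voiceless stop between vowels /i/ and /i/, so it voices to [d]. /benkontitieb/ → benkontidieb.
Rule 2 (post-nasal voicing): /k/ is a voiceless stop immediately after the nasal /n/, so it voices to [g]. /t/ is a voiceless stop immediately after the nasal /n/, so it voices to [d]. /benkontidieb/ → bengondidieb.
Rule 3 (final devoicing): /b/ is a voiced stop in word-final position, so it devoices to [p]. /bengondidieb/ → bengondidiep.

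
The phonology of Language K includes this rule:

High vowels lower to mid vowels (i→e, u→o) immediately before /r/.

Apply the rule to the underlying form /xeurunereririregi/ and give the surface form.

xeorunererereregi

Scanning /xeurunereririregi/: /u/ is a high vowel immediately before /r/, so it lowers to [o]; /u/ at position 5 is not in the conditioning environment; /i/ is a high vowel immediately before /r/, so it lowers to [e]; /i/ is a high vowel immediately before /r/, so it lowers to [e]; /i/ at position 17 is not in the conditioning environment.
Result: [xeorunererereregi].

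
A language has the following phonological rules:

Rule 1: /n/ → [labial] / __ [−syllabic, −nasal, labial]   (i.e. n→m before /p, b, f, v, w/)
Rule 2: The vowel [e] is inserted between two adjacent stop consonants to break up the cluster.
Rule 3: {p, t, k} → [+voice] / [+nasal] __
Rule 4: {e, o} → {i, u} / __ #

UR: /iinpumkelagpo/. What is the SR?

Rule 1 (nasal place assimilation): /n/ precedes the labial consonant /p/, so it assimilates in place to [m]. /iinpumkelagpo/ → iimpumkelagpo.
Rule 2 (stop-cluster e-epenthesis): /g/ and /p/ form a stop–stop cluster, so [e] is inserted between them. /iimpumkelagpo/ → iimpumkelagepo.
Rule 3 (post-nasal voicing): /p/ is a voiceless stop immediately after the nasal /m/, so it voices to [b]. /k/ is a voiceless stop immediately after the nasal /m/, so it voices to [g]. /iimpumkelagepo/ → iimbumgelagepo.
Rule 4 (final vowel raising): /o/ is a mid vowel in word-final position, so it raises to [u]. /iimbumgelagepo/ → iimbumgelagepu.

iimbumgelagepu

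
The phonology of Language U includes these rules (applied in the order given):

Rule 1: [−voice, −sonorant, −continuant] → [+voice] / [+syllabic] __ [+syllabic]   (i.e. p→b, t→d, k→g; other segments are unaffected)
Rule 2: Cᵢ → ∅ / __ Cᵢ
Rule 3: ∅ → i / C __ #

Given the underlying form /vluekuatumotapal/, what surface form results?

vlueguadumodabali

Rule 1 (intervocalic voicing): /k/ is a voiceless stop between vowels /e/ and /u/, so it voices to [g]. /t/ is a voiceless stop between vowels /a/ and /u/, so it voices to [d]. /t/ is a voiceless stop between vowels /o/ and /a/, so it voices to [d]. /p/ is a voiceless stop between vowels /a/ and /a/, so it voices to [b]. /vluekuatumotapal/ → vlueguadumodabal.
Rule 2 (degemination): no segment meets the environment; /vlueguadumodabal/ is unchanged.
Rule 3 (final i-epenthesis): the form ends in the consonant /l/, so [i] is inserted word-finally. /vlueguadumodabal/ → vlueguadumodabali.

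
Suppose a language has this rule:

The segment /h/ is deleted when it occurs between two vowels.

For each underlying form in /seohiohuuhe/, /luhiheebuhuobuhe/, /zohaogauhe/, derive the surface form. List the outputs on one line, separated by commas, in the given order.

/seohiohuuhe/: /h/ occurs between vowels /o/ and /i/, so it deletes. /h/ occurs between vowels /o/ and /u/, so it deletes. /h/ occurs between vowels /u/ and /e/, so it deletes. → [seoiouue].
/luhiheebuhuobuhe/: /h/ occurs between vowels /u/ and /i/, so it deletes. /h/ occurs between vowels /i/ and /e/, so it deletes. /h/ occurs between vowels /u/ and /u/, so it deletes. /h/ occurs between vowels /u/ and /e/, so it deletes. → [luieebuuobue].
/zohaogauhe/: /h/ occurs between vowels /o/ and /a/, so it deletes. /h/ occurs between vowels /u/ and /e/, so it deletes. → [zoaogaue].

seoiouue, luieebuuobue, zoaogaue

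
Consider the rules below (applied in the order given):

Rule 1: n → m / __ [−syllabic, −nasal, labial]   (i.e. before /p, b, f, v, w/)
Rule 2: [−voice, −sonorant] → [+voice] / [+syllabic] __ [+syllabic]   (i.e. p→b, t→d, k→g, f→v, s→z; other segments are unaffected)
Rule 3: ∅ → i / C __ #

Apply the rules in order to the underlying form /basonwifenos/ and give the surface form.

Rule 1 (nasal place assimilation): /n/ precedes the labial consonant /w/, so it assimilates in place to [m]. /basonwifenos/ → basomwifenos.
Rule 2 (intervocalic voicing): /s/ is a voiceless obstruent between vowels /a/ and /o/, so it voices to [z]. /f/ is a voiceless obstruent between vowels /i/ and /e/, so it voices to [v]. /basomwifenos/ → bazomwivenos.
Rule 3 (final i-epenthesis): the form ends in the consonant /s/, so [i] is inserted word-finally. /bazomwivenos/ → bazomwivenosi.

bazomwivenosi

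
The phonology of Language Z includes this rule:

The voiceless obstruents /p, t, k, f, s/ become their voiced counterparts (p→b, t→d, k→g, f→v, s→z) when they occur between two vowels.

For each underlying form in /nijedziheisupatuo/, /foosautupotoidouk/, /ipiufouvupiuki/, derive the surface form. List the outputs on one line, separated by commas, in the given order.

nijedziheizubaduo, foozaudubodoidouk, ibiuvouvubiugi

/nijedziheisupatuo/: /s/ is a voiceless obstruent between vowels /i/ and /u/, so it voices to [z]. /p/ is a voiceless obstruent between vowels /u/ and /a/, so it voices to [b]. /t/ is a voiceless obstruent between vowels /a/ and /u/, so it voices to [d]. → [nijedziheizubaduo].
/foosautupotoidouk/: /s/ is a voiceless obstruent between vowels /o/ and /a/, so it voices to [z]. /t/ is a voiceless obstruent between vowels /u/ and /u/, so it voices to [d]. /p/ is a voiceless obstruent between vowels /u/ and /o/, so it voices to [b]. /t/ is a voiceless obstruent between vowels /o/ and /o/, so it voices to [d]. → [foozaudubodoidouk].
/ipiufouvupiuki/: /p/ is a voiceless obstruent between vowels /i/ and /i/, so it voices to [b]. /f/ is a voiceless obstruent between vowels /u/ and /o/, so it voices to [v]. /p/ is a voiceless obstruent between vowels /u/ and /i/, so it voices to [b]. /k/ is a voiceless obstruent between vowels /u/ and /i/, so it voices to [g]. → [ibiuvouvubiugi].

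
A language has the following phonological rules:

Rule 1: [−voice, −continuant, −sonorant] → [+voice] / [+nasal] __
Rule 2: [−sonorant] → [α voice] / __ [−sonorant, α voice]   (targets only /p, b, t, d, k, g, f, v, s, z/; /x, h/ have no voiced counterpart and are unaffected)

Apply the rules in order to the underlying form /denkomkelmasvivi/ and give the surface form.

Rule 1 (post-nasal voicing): /k/ is a voiceless stop immediately after the nasal /n/, so it voices to [g]. /k/ is a voiceless stop immediately after the nasal /m/, so it voices to [g]. /denkomkelmasvivi/ → dengomgelmasvivi.
Rule 2 (regressive voicing assimilation): /s/ precedes the voiced obstruent /v/, so it voices to [z] by assimilation. /dengomgelmasvivi/ → dengomgelmazvivi.

dengomgelmazvivi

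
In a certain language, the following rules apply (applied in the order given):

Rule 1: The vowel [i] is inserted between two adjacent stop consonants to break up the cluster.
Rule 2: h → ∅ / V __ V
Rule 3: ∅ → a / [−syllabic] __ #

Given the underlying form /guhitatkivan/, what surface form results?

Rule 1 (stop-cluster i-epenthesis): /t/ and /k/ form a stop–stop cluster, so [i] is inserted between them. /guhitatkivan/ → guhitatikivan.
Rule 2 (intervocalic h-deletion): /h/ occurs between vowels /u/ and /i/, so it deletes. /guhitatikivan/ → guitatikivan.
Rule 3 (final a-epenthesis): the form ends in the consonant /n/, so [a] is inserted word-finally. /guitatikivan/ → guitatikivana.

guitatikivana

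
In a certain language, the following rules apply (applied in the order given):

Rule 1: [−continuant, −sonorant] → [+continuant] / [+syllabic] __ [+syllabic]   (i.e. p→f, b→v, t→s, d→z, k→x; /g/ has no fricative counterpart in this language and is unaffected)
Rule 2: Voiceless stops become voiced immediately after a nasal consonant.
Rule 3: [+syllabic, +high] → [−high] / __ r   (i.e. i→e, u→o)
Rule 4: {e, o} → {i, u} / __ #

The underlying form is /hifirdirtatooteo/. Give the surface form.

hiferdertasooseu

Rule 1 (intervocalic spirantization): /t/ is a stop between vowels /a/ and /o/, so it spirantizes to the fricative [s]. /t/ is a stop between vowels /o/ and /e/, so it spirantizes to the fricative [s]. /hifirdirtatooteo/ → hifirdirtasooseo.
Rule 2 (post-nasal voicing): no segment meets the environment; /hifirdirtasooseo/ is unchanged.
Rule 3 (pre-rhotic lowering): /i/ is a high vowel immediately before /r/, so it lowers to [e]. /i/ is a high vowel immediately before /r/, so it lowers to [e]. /hifirdirtasooseo/ → hiferdertasooseo.
Rule 4 (final vowel raising): /o/ is a mid vowel in word-final position, so it raises to [u]. /hiferdertasooseo/ → hiferdertasooseu.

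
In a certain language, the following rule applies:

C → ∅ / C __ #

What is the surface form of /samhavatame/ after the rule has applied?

No segment of /samhavatame/ meets the structural description of the rule, so the form surfaces unchanged.

samhavatame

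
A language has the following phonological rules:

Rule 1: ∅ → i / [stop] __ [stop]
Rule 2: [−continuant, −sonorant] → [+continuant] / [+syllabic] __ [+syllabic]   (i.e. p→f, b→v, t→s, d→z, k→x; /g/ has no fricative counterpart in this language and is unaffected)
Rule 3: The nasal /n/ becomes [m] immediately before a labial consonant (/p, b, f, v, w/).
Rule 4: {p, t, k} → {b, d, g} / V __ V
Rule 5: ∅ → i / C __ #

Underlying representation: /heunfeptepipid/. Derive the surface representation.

Rule 1 (stop-cluster i-epenthesis): /p/ and /t/ form a stop–stop cluster, so [i] is inserted between them. /heunfeptepipid/ → heunfepitepipid.
Rule 2 (intervocalic spirantization): /p/ is a stop between vowels /e/ and /i/, so it spirantizes to the fricative [f]. /t/ is a stop between vowels /i/ and /e/, so it spirantizes to the fricative [s]. /p/ is a stop between vowels /e/ and /i/, so it spirantizes to the fricative [f]. /p/ is a stop between vowels /i/ and /i/, so it spirantizes to the fricative [f]. /heunfepitepipid/ → heunfefisefifid.
Rule 3 (nasal place assimilation): /n/ precedes the labial consonant /f/, so it assimilates in place to [m]. /heunfefisefifid/ → heumfefisefifid.
Rule 4 (intervocalic voicing): no segment meets the environment; /heumfefisefifid/ is unchanged.
Rule 5 (final i-epenthesis): the form ends in the consonant /d/, so [i] is inserted word-finally. /heumfefisefifid/ → heumfefisefifidi.

heumfefisefifidi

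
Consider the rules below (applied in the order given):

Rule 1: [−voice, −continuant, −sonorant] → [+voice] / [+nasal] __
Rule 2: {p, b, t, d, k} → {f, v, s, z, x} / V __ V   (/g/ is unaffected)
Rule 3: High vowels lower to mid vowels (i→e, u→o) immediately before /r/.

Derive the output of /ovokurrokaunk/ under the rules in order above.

Rule 1 (post-nasal voicing): /k/ is a voiceless stop immediately after the nasal /n/, so it voices to [g]. /ovokurrokaunk/ → ovokurrokaung.
Rule 2 (intervocalic spirantization): /k/ is a stop between vowels /o/ and /u/, so it spirantizes to the fricative [x]. /k/ is a stop between vowels /o/ and /a/, so it spirantizes to the fricative [x]. /ovokurrokaung/ → ovoxurroxaung.
Rule 3 (pre-rhotic lowering): /u/ is a high vowel immediately before /r/, so it lowers to [o]. /ovoxurroxaung/ → ovoxorroxaung.

ovoxorroxaung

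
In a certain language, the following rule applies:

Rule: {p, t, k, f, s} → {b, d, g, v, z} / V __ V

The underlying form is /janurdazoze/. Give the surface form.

No segment of /janurdazoze/ meets the structural description of the rule, so the form surfaces unchanged.

janurdazoze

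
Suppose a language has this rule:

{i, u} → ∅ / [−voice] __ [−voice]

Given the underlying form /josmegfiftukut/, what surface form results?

/i/ is a high vowel flanked by voiceless consonants /f/ and /f/, so it deletes.
/u/ is a high vowel flanked by voiceless consonants /t/ and /k/, so it deletes.
/u/ is a high vowel flanked by voiceless consonants /k/ and /t/, so it deletes.
Surface form: [josmegfftkt].

josmegfftkt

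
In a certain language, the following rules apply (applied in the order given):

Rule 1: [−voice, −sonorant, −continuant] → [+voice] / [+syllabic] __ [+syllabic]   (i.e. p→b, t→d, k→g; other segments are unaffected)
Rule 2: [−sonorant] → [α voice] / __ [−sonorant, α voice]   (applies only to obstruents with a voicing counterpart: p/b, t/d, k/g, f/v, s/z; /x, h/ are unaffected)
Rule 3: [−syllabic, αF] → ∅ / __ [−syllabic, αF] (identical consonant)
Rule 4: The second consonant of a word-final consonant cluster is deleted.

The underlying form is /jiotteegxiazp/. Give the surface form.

Rule 1 (intervocalic voicing): no segment meets the environment; /jiotteegxiazp/ is unchanged.
Rule 2 (regressive voicing assimilation): /g/ precedes the voiceless obstruent /x/, so it devoices to [k] by assimilation. /z/ precedes the voiceless obstruent /p/, so it devoices to [s] by assimilation. /jiotteegxiazp/ → jiotteekxiasp.
Rule 3 (degemination): /tt/ is a geminate; the first /t/ deletes. /jiotteekxiasp/ → jioteekxiasp.
Rule 4 (final cluster simplification): /p/ is the second consonant of a word-final cluster /sp/, so it deletes. /jioteekxiasp/ → jioteekxias.

jioteekxias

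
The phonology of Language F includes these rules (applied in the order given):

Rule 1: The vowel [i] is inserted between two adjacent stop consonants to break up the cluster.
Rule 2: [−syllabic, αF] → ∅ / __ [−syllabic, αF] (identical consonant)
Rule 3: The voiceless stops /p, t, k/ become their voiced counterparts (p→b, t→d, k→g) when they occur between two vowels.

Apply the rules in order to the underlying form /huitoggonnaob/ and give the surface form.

Rule 1 (stop-cluster i-epenthesis): /g/ and /g/ form a stop–stop cluster, so [i] is inserted between them. /huitoggonnaob/ → huitogigonnaob.
Rule 2 (degemination): /nn/ is a geminate; the first /n/ deletes. /huitogigonnaob/ → huitogigonaob.
Rule 3 (intervocalic voicing): /t/ is a voiceless stop between vowels /i/ and /o/, so it voices to [d]. /huitogigonaob/ → huidogigonaob.

huidogigonaob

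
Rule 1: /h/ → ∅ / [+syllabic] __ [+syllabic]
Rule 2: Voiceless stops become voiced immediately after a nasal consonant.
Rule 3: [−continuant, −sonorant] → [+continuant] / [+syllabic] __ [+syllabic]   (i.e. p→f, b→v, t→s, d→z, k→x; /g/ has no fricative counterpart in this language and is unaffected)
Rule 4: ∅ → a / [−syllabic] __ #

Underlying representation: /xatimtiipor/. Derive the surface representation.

Rule 1 (intervocalic h-deletion): no segment meets the environment; /xatimtiipor/ is unchanged.
Rule 2 (post-nasal voicing): /t/ is a voiceless stop immediately after the nasal /m/, so it voices to [d]. /xatimtiipor/ → xatimdiipor.
Rule 3 (intervocalic spirantization): /t/ is a stop between vowels /a/ and /i/, so it spirantizes to the fricative [s]. /p/ is a stop between vowels /i/ and /o/, so it spirantizes to the fricative [f]. /xatimdiipor/ → xasimdiifor.
Rule 4 (final a-epenthesis): the form ends in the consonant /r/, so [a] is inserted word-finally. /xasimdiifor/ → xasimdiifora.

xasimdiifora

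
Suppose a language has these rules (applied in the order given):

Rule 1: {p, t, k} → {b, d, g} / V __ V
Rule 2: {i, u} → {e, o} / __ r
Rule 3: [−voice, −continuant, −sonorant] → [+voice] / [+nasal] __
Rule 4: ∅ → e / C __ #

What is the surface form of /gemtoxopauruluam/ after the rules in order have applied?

Rule 1 (intervocalic voicing): /p/ is a voiceless stop between vowels /o/ and /a/, so it voices to [b]. /gemtoxopauruluam/ → gemtoxobauruluam.
Rule 2 (pre-rhotic lowering): /u/ is a high vowel immediately before /r/, so it lowers to [o]. /gemtoxobauruluam/ → gemtoxobaoruluam.
Rule 3 (post-nasal voicing): /t/ is a voiceless stop immediately after the nasal /m/, so it voices to [d]. /gemtoxobaoruluam/ → gemdoxobaoruluam.
Rule 4 (final e-epenthesis): the form ends in the consonant /m/, so [e] is inserted word-finally. /gemdoxobaoruluam/ → gemdoxobaoruluame.

gemdoxobaoruluame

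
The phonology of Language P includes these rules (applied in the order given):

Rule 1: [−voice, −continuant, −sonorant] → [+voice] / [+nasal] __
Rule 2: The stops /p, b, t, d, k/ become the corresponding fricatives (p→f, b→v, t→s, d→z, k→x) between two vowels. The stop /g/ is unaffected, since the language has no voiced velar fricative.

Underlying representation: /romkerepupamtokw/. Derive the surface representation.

Rule 1 (post-nasal voicing): /k/ is a voiceless stop immediately after the nasal /m/, so it voices to [g]. /t/ is a voiceless stop immediately after the nasal /m/, so it voices to [d]. /romkerepupamtokw/ → romgerepupamdokw.
Rule 2 (intervocalic spirantization): /p/ is a stop between vowels /e/ and /u/, so it spirantizes to the fricative [f]. /p/ is a stop between vowels /u/ and /a/, so it spirantizes to the fricative [f]. /romgerepupamdokw/ → romgerefufamdokw.

romgerefufamdokw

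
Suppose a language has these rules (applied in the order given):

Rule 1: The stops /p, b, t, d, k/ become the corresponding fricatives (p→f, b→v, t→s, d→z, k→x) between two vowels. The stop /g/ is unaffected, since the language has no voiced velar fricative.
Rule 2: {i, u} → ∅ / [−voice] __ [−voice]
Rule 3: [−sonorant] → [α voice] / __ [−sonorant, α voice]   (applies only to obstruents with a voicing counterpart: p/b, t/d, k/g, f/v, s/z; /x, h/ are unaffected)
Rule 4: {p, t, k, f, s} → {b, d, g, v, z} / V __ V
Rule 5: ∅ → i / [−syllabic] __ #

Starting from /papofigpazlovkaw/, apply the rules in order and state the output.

Rule 1 (intervocalic spirantization): /p/ is a stop between vowels /a/ and /o/, so it spirantizes to the fricative [f]. /papofigpazlovkaw/ → pafofigpazlovkaw.
Rule 2 (high vowel syncope): no segment meets the environment; /pafofigpazlovkaw/ is unchanged.
Rule 3 (regressive voicing assimilation): /g/ precedes the voiceless obstruent /p/, so it devoices to [k] by assimilation. /v/ precedes the voiceless obstruent /k/, so it devoices to [f] by assimilation. /pafofigpazlovkaw/ → pafofikpazlofkaw.
Rule 4 (intervocalic voicing): /f/ is a voiceless obstruent between vowels /a/ and /o/, so it voices to [v]. /f/ is a voiceless obstruent between vowels /o/ and /i/, so it voices to [v]. /pafofikpazlofkaw/ → pavovikpazlofkaw.
Rule 5 (final i-epenthesis): the form ends in the consonant /w/, so [i] is inserted word-finally. /pavovikpazlofkaw/ → pavovikpazlofkawi.

pavovikpazlofkawi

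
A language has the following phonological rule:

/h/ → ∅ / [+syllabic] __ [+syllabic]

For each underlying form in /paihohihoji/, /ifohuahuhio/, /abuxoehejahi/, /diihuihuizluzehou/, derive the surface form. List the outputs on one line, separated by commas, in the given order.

paioioji, ifouauio, abuxoeejai, diiuiuizluzeou

/paihohihoji/: /h/ occurs between vowels /i/ and /o/, so it deletes. /h/ occurs between vowels /o/ and /i/, so it deletes. /h/ occurs between vowels /i/ and /o/, so it deletes. → [paioioji].
/ifohuahuhio/: /h/ occurs between vowels /o/ and /u/, so it deletes. /h/ occurs between vowels /a/ and /u/, so it deletes. /h/ occurs between vowels /u/ and /i/, so it deletes. → [ifouauio].
/abuxoehejahi/: /h/ occurs between vowels /e/ and /e/, so it deletes. /h/ occurs between vowels /a/ and /i/, so it deletes. → [abuxoeejai].
/diihuihuizluzehou/: /h/ occurs between vowels /i/ and /u/, so it deletes. /h/ occurs between vowels /i/ and /u/, so it deletes. /h/ occurs between vowels /e/ and /o/, so it deletes. → [diiuiuizluzeou].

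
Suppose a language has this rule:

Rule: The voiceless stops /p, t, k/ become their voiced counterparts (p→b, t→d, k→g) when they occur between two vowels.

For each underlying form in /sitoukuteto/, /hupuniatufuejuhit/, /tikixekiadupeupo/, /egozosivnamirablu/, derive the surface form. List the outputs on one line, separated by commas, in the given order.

/sitoukuteto/: /t/ is a voiceless stop between vowels /i/ and /o/, so it voices to [d]. /k/ is a voiceless stop between vowels /u/ and /u/, so it voices to [g]. /t/ is a voiceless stop between vowels /u/ and /e/, so it voices to [d]. /t/ is a voiceless stop between vowels /e/ and /o/, so it voices to [d]. → [sidougudedo].
/hupuniatufuejuhit/: /p/ is a voiceless stop between vowels /u/ and /u/, so it voices to [b]. /t/ is a voiceless stop between vowels /a/ and /u/, so it voices to [d]. → [hubuniadufuejuhit].
/tikixekiadupeupo/: /k/ is a voiceless stop between vowels /i/ and /i/, so it voices to [g]. /k/ is a voiceless stop between vowels /e/ and /i/, so it voices to [g]. /p/ is a voiceless stop between vowels /u/ and /e/, so it voices to [b]. /p/ is a voiceless stop between vowels /u/ and /o/, so it voices to [b]. → [tigixegiadubeubo].
/egozosivnamirablu/: the rule's environment is not met; surfaces unchanged as [egozosivnamirablu].

sidougudedo, hubuniadufuejuhit, tigixegiadubeubo, egozosivnamirablu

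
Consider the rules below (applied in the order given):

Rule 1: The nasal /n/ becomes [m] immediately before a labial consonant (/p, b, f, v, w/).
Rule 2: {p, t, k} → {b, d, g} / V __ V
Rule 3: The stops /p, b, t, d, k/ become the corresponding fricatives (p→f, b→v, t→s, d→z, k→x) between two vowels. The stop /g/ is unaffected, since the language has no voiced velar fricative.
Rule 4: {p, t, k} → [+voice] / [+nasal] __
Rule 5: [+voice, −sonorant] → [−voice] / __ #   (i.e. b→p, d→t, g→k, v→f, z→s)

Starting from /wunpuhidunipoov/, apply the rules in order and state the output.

wumbuhizunivoof

Rule 1 (nasal place assimilation): /n/ precedes the labial consonant /p/, so it assimilates in place to [m]. /wunpuhidunipoov/ → wumpuhidunipoov.
Rule 2 (intervocalic voicing): /p/ is a voiceless stop between vowels /i/ and /o/, so it voices to [b]. /wumpuhidunipoov/ → wumpuhiduniboov.
Rule 3 (intervocalic spirantization): /d/ is a stop between vowels /i/ and /u/, so it spirantizes to the fricative [z]. /b/ is a stop between vowels /i/ and /o/, so it spirantizes to the fricative [v]. /wumpuhiduniboov/ → wumpuhizunivoov.
Rule 4 (post-nasal voicing): /p/ is a voiceless stop immediately after the nasal /m/, so it voices to [b]. /wumpuhizunivoov/ → wumbuhizunivoov.
Rule 5 (final devoicing): /v/ is a voiced obstruent in word-final position, so it devoices to [f]. /wumbuhizunivoov/ → wumbuhizunivoof.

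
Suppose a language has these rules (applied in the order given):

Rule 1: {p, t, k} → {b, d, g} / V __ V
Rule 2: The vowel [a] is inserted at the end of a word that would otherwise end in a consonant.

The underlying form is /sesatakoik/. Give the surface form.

Rule 1 (intervocalic voicing): /t/ is a voiceless stop between vowels /a/ and /a/, so it voices to [d]. /k/ is a voiceless stop between vowels /a/ and /o/, so it voices to [g]. /sesatakoik/ → sesadagoik.
Rule 2 (final a-epenthesis): the form ends in the consonant /k/, so [a] is inserted word-finally. /sesadagoik/ → sesadagoika.

sesadagoika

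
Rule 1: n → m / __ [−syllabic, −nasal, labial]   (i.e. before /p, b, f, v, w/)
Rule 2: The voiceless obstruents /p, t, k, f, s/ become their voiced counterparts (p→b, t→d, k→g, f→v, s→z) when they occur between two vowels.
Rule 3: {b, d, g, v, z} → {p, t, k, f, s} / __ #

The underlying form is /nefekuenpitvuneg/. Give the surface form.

neveguempitvunek

Rule 1 (nasal place assimilation): /n/ precedes the labial consonant /p/, so it assimilates in place to [m]. /nefekuenpitvuneg/ → nefekuempitvuneg.
Rule 2 (intervocalic voicing): /f/ is a voiceless obstruent between vowels /e/ and /e/, so it voices to [v]. /k/ is a voiceless obstruent between vowels /e/ and /u/, so it voices to [g]. /nefekuempitvuneg/ → neveguempitvuneg.
Rule 3 (final devoicing): /g/ is a voiced obstruent in word-final position, so it devoices to [k]. /neveguempitvuneg/ → neveguempitvunek.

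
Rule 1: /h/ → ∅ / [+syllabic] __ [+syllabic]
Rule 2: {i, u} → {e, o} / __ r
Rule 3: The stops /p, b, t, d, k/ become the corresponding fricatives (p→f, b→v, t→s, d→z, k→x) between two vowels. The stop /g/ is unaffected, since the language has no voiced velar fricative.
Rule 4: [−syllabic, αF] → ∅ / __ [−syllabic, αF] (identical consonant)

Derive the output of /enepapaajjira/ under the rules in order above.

Rule 1 (intervocalic h-deletion): no segment meets the environment; /enepapaajjira/ is unchanged.
Rule 2 (pre-rhotic lowering): /i/ is a high vowel immediately before /r/, so it lowers to [e]. /enepapaajjira/ → enepapaajjera.
Rule 3 (intervocalic spirantization): /p/ is a stop between vowels /e/ and /a/, so it spirantizes to the fricative [f]. /p/ is a stop between vowels /a/ and /a/, so it spirantizes to the fricative [f]. /enepapaajjera/ → enefafaajjera.
Rule 4 (degemination): /jj/ is a geminate; the first /j/ deletes. /enefafaajjera/ → enefafaajera.

enefafaajera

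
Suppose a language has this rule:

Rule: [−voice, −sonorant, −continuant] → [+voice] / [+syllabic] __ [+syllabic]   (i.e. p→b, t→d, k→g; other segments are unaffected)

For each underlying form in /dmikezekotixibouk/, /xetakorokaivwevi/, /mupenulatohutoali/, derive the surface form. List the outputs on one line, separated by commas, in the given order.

/dmikezekotixibouk/: /k/ is a voiceless stop between vowels /i/ and /e/, so it voices to [g]. /k/ is a voiceless stop between vowels /e/ and /o/, so it voices to [g]. /t/ is a voiceless stop between vowels /o/ and /i/, so it voices to [d]. → [dmigezegodixibouk].
/xetakorokaivwevi/: /t/ is a voiceless stop between vowels /e/ and /a/, so it voices to [d]. /k/ is a voiceless stop between vowels /a/ and /o/, so it voices to [g]. /k/ is a voiceless stop between vowels /o/ and /a/, so it voices to [g]. → [xedagorogaivwevi].
/mupenulatohutoali/: /p/ is a voiceless stop between vowels /u/ and /e/, so it voices to [b]. /t/ is a voiceless stop between vowels /a/ and /o/, so it voices to [d]. /t/ is a voiceless stop between vowels /u/ and /o/, so it voices to [d]. → [mubenuladohudoali].

dmigezegodixibouk, xedagorogaivwevi, mubenuladohudoali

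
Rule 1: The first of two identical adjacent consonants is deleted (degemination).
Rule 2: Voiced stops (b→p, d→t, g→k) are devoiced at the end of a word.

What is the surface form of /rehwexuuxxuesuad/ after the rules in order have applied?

Rule 1 (degemination): /xx/ is a geminate; the first /x/ deletes. /rehwexuuxxuesuad/ → rehwexuuxuesuad.
Rule 2 (final devoicing): /d/ is a voiced stop in word-final position, so it devoices to [t]. /rehwexuuxuesuad/ → rehwexuuxuesuat.

rehwexuuxuesuat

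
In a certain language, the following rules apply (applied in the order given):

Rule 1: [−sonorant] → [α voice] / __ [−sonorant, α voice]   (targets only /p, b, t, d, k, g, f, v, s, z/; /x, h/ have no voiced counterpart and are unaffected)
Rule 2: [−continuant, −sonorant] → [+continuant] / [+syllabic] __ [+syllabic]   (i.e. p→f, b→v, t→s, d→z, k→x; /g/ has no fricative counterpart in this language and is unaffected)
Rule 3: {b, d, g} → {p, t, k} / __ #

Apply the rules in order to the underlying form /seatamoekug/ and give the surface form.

Rule 1 (regressive voicing assimilation): no segment meets the environment; /seatamoekug/ is unchanged.
Rule 2 (intervocalic spirantization): /t/ is a stop between vowels /a/ and /a/, so it spirantizes to the fricative [s]. /k/ is a stop between vowels /e/ and /u/, so it spirantizes to the fricative [x]. /seatamoekug/ → seasamoexug.
Rule 3 (final devoicing): /g/ is a voiced stop in word-final position, so it devoices to [k]. /seasamoexug/ → seasamoexuk.

seasamoexuk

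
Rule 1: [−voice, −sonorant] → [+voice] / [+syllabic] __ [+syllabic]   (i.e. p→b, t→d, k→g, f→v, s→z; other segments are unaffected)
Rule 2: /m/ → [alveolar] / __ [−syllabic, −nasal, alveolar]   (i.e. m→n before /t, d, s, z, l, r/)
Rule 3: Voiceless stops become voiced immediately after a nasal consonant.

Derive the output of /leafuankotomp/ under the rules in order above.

leavuangodomb

Rule 1 (intervocalic voicing): /f/ is a voiceless obstruent between vowels /a/ and /u/, so it voices to [v]. /t/ is a voiceless obstruent between vowels /o/ and /o/, so it voices to [d]. /leafuankotomp/ → leavuankodomp.
Rule 2 (nasal place assimilation): no segment meets the environment; /leavuankodomp/ is unchanged.
Rule 3 (post-nasal voicing): /k/ is a voiceless stop immediately after the nasal /n/, so it voices to [g]. /p/ is a voiceless stop immediately after the nasal /m/, so it voices to [b]. /leavuankodomp/ → leavuangodomb.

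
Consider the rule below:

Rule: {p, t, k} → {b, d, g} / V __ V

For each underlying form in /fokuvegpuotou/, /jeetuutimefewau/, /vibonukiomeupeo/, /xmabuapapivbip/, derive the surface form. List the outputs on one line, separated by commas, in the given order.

/fokuvegpuotou/: /k/ is a voiceless stop between vowels /o/ and /u/, so it voices to [g]. /t/ is a voiceless stop between vowels /o/ and /o/, so it voices to [d]. → [foguvegpuodou].
/jeetuutimefewau/: /t/ is a voiceless stop between vowels /e/ and /u/, so it voices to [d]. /t/ is a voiceless stop between vowels /u/ and /i/, so it voices to [d]. → [jeeduudimefewau].
/vibonukiomeupeo/: /k/ is a voiceless stop between vowels /u/ and /i/, so it voices to [g]. /p/ is a voiceless stop between vowels /u/ and /e/, so it voices to [b]. → [vibonugiomeubeo].
/xmabuapapivbip/: /p/ is a voiceless stop between vowels /a/ and /a/, so it voices to [b]. /p/ is a voiceless stop between vowels /a/ and /i/, so it voices to [b]. → [xmabuababivbip].

foguvegpuodou, jeeduudimefewau, vibonugiomeubeo, xmabuababivbip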